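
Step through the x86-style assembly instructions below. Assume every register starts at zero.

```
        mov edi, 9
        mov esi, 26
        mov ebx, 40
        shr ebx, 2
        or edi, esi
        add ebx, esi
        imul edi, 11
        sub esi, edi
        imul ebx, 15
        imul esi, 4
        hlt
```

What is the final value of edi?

after mov edi, 9: edi=9
after mov esi, 26: esi=26
after mov ebx, 40: ebx=40
after shr ebx, 2: ebx=40>>2=10
after or edi, esi: edi=9|26=27
after add ebx, esi: ebx=10+26=36
after imul edi, 11: edi=27*11=297
after sub esi, edi: esi=26-297=-271
after imul ebx, 15: ebx=36*15=540
after imul esi, 4: esi=(-271)*4=-1084
halt.

297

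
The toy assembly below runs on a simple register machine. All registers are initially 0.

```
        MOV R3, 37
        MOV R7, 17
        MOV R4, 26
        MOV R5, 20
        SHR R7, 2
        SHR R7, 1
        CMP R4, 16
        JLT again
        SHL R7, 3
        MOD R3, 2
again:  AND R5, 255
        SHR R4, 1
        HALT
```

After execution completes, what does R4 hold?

MOV R3, 37 → R3=37
MOV R7, 17 → R7=17
MOV R4, 26 → R4=26
MOV R5, 20 → R5=20
SHR R7, 2 → R7=17>>2=4
SHR R7, 1 → R7=4>>1=2
CMP R4, 16  (cmp 26,16)
JLT again: not taken
SHL R7, 3 → R7=2<<3=16
MOD R3, 2 → R3=37%2=1
AND R5, 255 → R5=20&255=20
SHR R4, 1 → R4=26>>1=13
halt.

13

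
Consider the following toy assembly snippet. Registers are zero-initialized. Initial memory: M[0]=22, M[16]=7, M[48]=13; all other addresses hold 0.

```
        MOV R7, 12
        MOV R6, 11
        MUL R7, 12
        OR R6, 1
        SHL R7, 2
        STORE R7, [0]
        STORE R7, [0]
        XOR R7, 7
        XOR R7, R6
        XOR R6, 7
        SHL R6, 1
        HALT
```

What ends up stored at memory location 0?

R7=12
R6=11
R7=12*12=144
R6=11|1=11
R7=144<<2=576
STORE R7, [0] → M[0]=576
STORE R7, [0] → M[0]=576
R7=576^7=583
R7=583^11=588
R6=11^7=12
R6=12<<1=24
halt.

576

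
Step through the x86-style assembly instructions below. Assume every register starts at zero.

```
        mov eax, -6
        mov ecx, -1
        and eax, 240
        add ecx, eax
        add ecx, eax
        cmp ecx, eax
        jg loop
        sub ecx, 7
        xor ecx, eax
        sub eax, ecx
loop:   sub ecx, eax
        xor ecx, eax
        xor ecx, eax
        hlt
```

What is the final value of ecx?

239

after mov eax, -6: eax=-6
after mov ecx, -1: ecx=-1
after and eax, 240: eax=(-6)&240=240
after add ecx, eax: ecx=(-1)+240=239
after add ecx, eax: ecx=239+240=479
cmp ecx, eax  (cmp 479,240)
jg loop: taken
after sub ecx, eax: ecx=479-240=239
after xor ecx, eax: ecx=239^240=31
after xor ecx, eax: ecx=31^240=239
halt.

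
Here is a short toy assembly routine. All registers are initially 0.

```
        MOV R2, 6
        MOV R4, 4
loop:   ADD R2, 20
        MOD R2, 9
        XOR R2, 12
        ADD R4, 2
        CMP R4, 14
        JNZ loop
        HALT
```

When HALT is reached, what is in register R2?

MOV R2, 6 → R2=6
MOV R4, 4 → R4=4
ADD R2, 20 → R2=6+20=26
MOD R2, 9 → R2=26%9=8
XOR R2, 12 → R2=8^12=4
ADD R4, 2 → R4=4+2=6
CMP R4, 14  (cmp 6,14)
JNZ loop: taken
ADD R2, 20 → R2=4+20=24
MOD R2, 9 → R2=24%9=6
XOR R2, 12 → R2=6^12=10
ADD R4, 2 → R4=6+2=8
CMP R4, 14  (cmp 8,14)
JNZ loop: taken
ADD R2, 20 → R2=10+20=30
MOD R2, 9 → R2=30%9=3
XOR R2, 12 → R2=3^12=15
ADD R4, 2 → R4=8+2=10
CMP R4, 14  (cmp 10,14)
JNZ loop: taken
ADD R2, 20 → R2=15+20=35
MOD R2, 9 → R2=35%9=8
XOR R2, 12 → R2=8^12=4
ADD R4, 2 → R4=10+2=12
CMP R4, 14  (cmp 12,14)
JNZ loop: taken
ADD R2, 20 → R2=4+20=24
MOD R2, 9 → R2=24%9=6
XOR R2, 12 → R2=6^12=10
ADD R4, 2 → R4=12+2=14
CMP R4, 14  (cmp 14,14)
JNZ loop: not taken
halt.

10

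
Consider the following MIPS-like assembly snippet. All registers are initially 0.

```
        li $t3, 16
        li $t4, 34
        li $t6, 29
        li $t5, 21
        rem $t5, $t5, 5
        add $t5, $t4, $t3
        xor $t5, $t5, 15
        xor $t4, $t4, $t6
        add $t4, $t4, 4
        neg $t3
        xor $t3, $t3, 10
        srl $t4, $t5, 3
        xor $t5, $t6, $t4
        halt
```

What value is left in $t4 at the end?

7

li $t3, 16 → $t3=16
li $t4, 34 → $t4=34
li $t6, 29 → $t6=29
li $t5, 21 → $t5=21
rem $t5, $t5, 5 → $t5=21%5=1
add $t5, $t4, $t3 → $t5=34+16=50
xor $t5, $t5, 15 → $t5=50^15=61
xor $t4, $t4, $t6 → $t4=34^29=63
add $t4, $t4, 4 → $t4=63+4=67
neg $t3 → $t3=-(16)=-16
xor $t3, $t3, 10 → $t3=(-16)^10=-6
srl $t4, $t5, 3 → $t4=61>>3=7
xor $t5, $t6, $t4 → $t5=29^7=26
halt.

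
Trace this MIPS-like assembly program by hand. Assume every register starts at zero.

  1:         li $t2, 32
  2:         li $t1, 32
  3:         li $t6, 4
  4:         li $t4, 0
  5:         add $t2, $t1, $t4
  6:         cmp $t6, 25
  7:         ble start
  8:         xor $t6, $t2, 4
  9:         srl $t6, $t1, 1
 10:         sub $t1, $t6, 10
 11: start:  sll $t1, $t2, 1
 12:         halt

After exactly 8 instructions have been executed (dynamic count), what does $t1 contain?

after li $t2, 32: $t2=32
after li $t1, 32: $t1=32
after li $t6, 4: $t6=4
after li $t4, 0: $t4=0
after add $t2, $t1, $t4: $t2=32+0=32
cmp $t6, 25  (cmp 4,25)
ble start: taken
after sll $t1, $t2, 1: $t1=32<<1=64
After step 8: $t1 = 64.

64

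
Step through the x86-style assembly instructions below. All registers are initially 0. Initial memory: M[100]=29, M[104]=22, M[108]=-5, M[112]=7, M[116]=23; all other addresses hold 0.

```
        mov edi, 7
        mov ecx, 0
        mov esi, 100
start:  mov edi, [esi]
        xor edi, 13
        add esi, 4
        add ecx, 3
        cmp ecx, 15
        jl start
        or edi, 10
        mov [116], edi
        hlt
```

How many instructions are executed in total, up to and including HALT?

36

edi=7
ecx=0
esi=100
edi=M[100]=29
edi=29^13=16
esi=100+4=104
ecx=0+3=3
cmp ecx, 15  (cmp 3,15)
jl start: taken
edi=M[104]=22
edi=22^13=27
esi=104+4=108
ecx=3+3=6
cmp ecx, 15  (cmp 6,15)
jl start: taken
edi=M[108]=-5
edi=(-5)^13=-10
esi=108+4=112
ecx=6+3=9
cmp ecx, 15  (cmp 9,15)
jl start: taken
edi=M[112]=7
edi=7^13=10
esi=112+4=116
ecx=9+3=12
cmp ecx, 15  (cmp 12,15)
jl start: taken
edi=M[116]=23
edi=23^13=26
esi=116+4=120
ecx=12+3=15
cmp ecx, 15  (cmp 15,15)
jl start: not taken
edi=26|10=26
mov [116], edi → M[116]=26
halt.
Total executed instructions: 36.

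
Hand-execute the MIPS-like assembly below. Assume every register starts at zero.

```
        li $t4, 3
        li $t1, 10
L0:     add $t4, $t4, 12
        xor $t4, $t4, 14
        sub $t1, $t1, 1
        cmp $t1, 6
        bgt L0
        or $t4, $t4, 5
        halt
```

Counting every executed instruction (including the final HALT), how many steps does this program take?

24

li $t4, 3 → $t4=3
li $t1, 10 → $t1=10
add $t4, $t4, 12 → $t4=3+12=15
xor $t4, $t4, 14 → $t4=15^14=1
sub $t1, $t1, 1 → $t1=10-1=9
cmp $t1, 6  (cmp 9,6)
bgt L0: taken
add $t4, $t4, 12 → $t4=1+12=13
xor $t4, $t4, 14 → $t4=13^14=3
sub $t1, $t1, 1 → $t1=9-1=8
cmp $t1, 6  (cmp 8,6)
bgt L0: taken
add $t4, $t4, 12 → $t4=3+12=15
xor $t4, $t4, 14 → $t4=15^14=1
sub $t1, $t1, 1 → $t1=8-1=7
cmp $t1, 6  (cmp 7,6)
bgt L0: taken
add $t4, $t4, 12 → $t4=1+12=13
xor $t4, $t4, 14 → $t4=13^14=3
sub $t1, $t1, 1 → $t1=7-1=6
cmp $t1, 6  (cmp 6,6)
bgt L0: not taken
or $t4, $t4, 5 → $t4=3|5=7
halt.
Total executed instructions: 24.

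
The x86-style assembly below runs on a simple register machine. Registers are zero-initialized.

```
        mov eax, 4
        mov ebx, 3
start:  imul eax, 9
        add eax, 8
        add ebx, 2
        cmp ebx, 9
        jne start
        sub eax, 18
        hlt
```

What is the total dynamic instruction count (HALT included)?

eax=4
ebx=3
eax=4*9=36
eax=36+8=44
ebx=3+2=5
cmp ebx, 9  (cmp 5,9)
jne start: taken
eax=44*9=396
eax=396+8=404
ebx=5+2=7
cmp ebx, 9  (cmp 7,9)
jne start: taken
eax=404*9=3636
eax=3636+8=3644
ebx=7+2=9
cmp ebx, 9  (cmp 9,9)
jne start: not taken
eax=3644-18=3626
halt.
Total executed instructions: 19.

19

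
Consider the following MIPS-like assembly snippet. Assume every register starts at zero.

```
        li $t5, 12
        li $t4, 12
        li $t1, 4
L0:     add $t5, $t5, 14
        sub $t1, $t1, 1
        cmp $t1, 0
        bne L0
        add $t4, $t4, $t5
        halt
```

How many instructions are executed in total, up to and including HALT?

21

$t5=12
$t4=12
$t1=4
$t5=12+14=26
$t1=4-1=3
cmp $t1, 0  (cmp 3,0)
bne L0: taken
$t5=26+14=40
$t1=3-1=2
cmp $t1, 0  (cmp 2,0)
bne L0: taken
$t5=40+14=54
$t1=2-1=1
cmp $t1, 0  (cmp 1,0)
bne L0: taken
$t5=54+14=68
$t1=1-1=0
cmp $t1, 0  (cmp 0,0)
bne L0: not taken
$t4=12+68=80
halt.
Total executed instructions: 21.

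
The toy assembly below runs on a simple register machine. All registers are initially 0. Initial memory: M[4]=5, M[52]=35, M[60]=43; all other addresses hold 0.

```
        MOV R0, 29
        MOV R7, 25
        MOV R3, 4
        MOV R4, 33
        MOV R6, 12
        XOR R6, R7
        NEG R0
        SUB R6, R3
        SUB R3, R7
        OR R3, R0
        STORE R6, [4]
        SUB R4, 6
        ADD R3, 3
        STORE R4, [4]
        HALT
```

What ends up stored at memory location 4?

27

after MOV R0, 29: R0=29
after MOV R7, 25: R7=25
after MOV R3, 4: R3=4
after MOV R4, 33: R4=33
after MOV R6, 12: R6=12
after XOR R6, R7: R6=12^25=21
after NEG R0: R0=-(29)=-29
after SUB R6, R3: R6=21-4=17
after SUB R3, R7: R3=4-25=-21
after OR R3, R0: R3=(-21)|(-29)=-21
STORE R6, [4] → M[4]=17
after SUB R4, 6: R4=33-6=27
after ADD R3, 3: R3=(-21)+3=-18
STORE R4, [4] → M[4]=27
halt.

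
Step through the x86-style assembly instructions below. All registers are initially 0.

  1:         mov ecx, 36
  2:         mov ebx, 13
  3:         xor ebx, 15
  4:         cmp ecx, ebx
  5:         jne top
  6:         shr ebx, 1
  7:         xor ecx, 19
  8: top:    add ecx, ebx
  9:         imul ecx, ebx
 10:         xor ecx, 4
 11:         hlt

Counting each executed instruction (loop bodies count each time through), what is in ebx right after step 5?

mov ecx, 36 → ecx=36
mov ebx, 13 → ebx=13
xor ebx, 15 → ebx=13^15=2
cmp ecx, ebx  (cmp 36,2)
jne top: taken
After step 5: ebx = 2.

2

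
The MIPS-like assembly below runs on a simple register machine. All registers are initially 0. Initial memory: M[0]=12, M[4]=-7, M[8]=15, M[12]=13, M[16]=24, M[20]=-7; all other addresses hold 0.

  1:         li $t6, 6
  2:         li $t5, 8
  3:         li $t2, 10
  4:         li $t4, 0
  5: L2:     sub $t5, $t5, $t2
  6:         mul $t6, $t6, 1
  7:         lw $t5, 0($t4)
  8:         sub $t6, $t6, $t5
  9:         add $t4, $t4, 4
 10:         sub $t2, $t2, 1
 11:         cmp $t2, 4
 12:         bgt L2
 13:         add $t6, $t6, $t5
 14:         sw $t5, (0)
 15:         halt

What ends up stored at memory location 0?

li $t6, 6 → $t6=6
li $t5, 8 → $t5=8
li $t2, 10 → $t2=10
li $t4, 0 → $t4=0
sub $t5, $t5, $t2 → $t5=8-10=-2
mul $t6, $t6, 1 → $t6=6*1=6
lw $t5, 0($t4) → $t5=M[0]=12
sub $t6, $t6, $t5 → $t6=6-12=-6
add $t4, $t4, 4 → $t4=0+4=4
sub $t2, $t2, 1 → $t2=10-1=9
cmp $t2, 4  (cmp 9,4)
bgt L2: taken
sub $t5, $t5, $t2 → $t5=12-9=3
mul $t6, $t6, 1 → $t6=(-6)*1=-6
lw $t5, 0($t4) → $t5=M[4]=-7
sub $t6, $t6, $t5 → $t6=(-6)-(-7)=1
add $t4, $t4, 4 → $t4=4+4=8
sub $t2, $t2, 1 → $t2=9-1=8
cmp $t2, 4  (cmp 8,4)
bgt L2: taken
sub $t5, $t5, $t2 → $t5=(-7)-8=-15
mul $t6, $t6, 1 → $t6=1*1=1
lw $t5, 0($t4) → $t5=M[8]=15
sub $t6, $t6, $t5 → $t6=1-15=-14
add $t4, $t4, 4 → $t4=8+4=12
sub $t2, $t2, 1 → $t2=8-1=7
cmp $t2, 4  (cmp 7,4)
bgt L2: taken
sub $t5, $t5, $t2 → $t5=15-7=8
mul $t6, $t6, 1 → $t6=(-14)*1=-14
lw $t5, 0($t4) → $t5=M[12]=13
sub $t6, $t6, $t5 → $t6=(-14)-13=-27
add $t4, $t4, 4 → $t4=12+4=16
sub $t2, $t2, 1 → $t2=7-1=6
cmp $t2, 4  (cmp 6,4)
bgt L2: taken
sub $t5, $t5, $t2 → $t5=13-6=7
mul $t6, $t6, 1 → $t6=(-27)*1=-27
lw $t5, 0($t4) → $t5=M[16]=24
sub $t6, $t6, $t5 → $t6=(-27)-24=-51
add $t4, $t4, 4 → $t4=16+4=20
sub $t2, $t2, 1 → $t2=6-1=5
cmp $t2, 4  (cmp 5,4)
bgt L2: taken
sub $t5, $t5, $t2 → $t5=24-5=19
mul $t6, $t6, 1 → $t6=(-51)*1=-51
lw $t5, 0($t4) → $t5=M[20]=-7
sub $t6, $t6, $t5 → $t6=(-51)-(-7)=-44
add $t4, $t4, 4 → $t4=20+4=24
sub $t2, $t2, 1 → $t2=5-1=4
cmp $t2, 4  (cmp 4,4)
bgt L2: not taken
add $t6, $t6, $t5 → $t6=(-44)+(-7)=-51
sw $t5, (0) → M[0]=-7
halt.

-7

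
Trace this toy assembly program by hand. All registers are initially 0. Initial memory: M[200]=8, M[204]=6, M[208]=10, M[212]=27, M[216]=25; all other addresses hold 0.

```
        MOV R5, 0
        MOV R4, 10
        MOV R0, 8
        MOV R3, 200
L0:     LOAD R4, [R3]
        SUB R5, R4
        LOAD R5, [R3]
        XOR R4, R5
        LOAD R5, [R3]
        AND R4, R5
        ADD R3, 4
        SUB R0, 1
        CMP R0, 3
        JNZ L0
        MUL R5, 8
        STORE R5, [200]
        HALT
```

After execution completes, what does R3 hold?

R5=0
R4=10
R0=8
R3=200
R4=M[200]=8
R5=0-8=-8
R5=M[200]=8
R4=8^8=0
R5=M[200]=8
R4=0&8=0
R3=200+4=204
R0=8-1=7
CMP R0, 3  (cmp 7,3)
JNZ L0: taken
R4=M[204]=6
R5=8-6=2
R5=M[204]=6
R4=6^6=0
R5=M[204]=6
R4=0&6=0
R3=204+4=208
R0=7-1=6
CMP R0, 3  (cmp 6,3)
JNZ L0: taken
R4=M[208]=10
R5=6-10=-4
R5=M[208]=10
R4=10^10=0
R5=M[208]=10
R4=0&10=0
R3=208+4=212
R0=6-1=5
CMP R0, 3  (cmp 5,3)
JNZ L0: taken
R4=M[212]=27
R5=10-27=-17
R5=M[212]=27
R4=27^27=0
R5=M[212]=27
R4=0&27=0
R3=212+4=216
R0=5-1=4
CMP R0, 3  (cmp 4,3)
JNZ L0: taken
R4=M[216]=25
R5=27-25=2
R5=M[216]=25
R4=25^25=0
R5=M[216]=25
R4=0&25=0
R3=216+4=220
R0=4-1=3
CMP R0, 3  (cmp 3,3)
JNZ L0: not taken
R5=25*8=200
STORE R5, [200] → M[200]=200
halt.

220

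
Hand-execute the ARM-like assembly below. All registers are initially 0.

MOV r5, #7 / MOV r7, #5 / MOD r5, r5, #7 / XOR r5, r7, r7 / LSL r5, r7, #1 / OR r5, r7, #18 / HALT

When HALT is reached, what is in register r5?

r5=7
r7=5
r5=7%7=0
r5=5^5=0
r5=5<<1=10
r5=5|18=23
halt.

23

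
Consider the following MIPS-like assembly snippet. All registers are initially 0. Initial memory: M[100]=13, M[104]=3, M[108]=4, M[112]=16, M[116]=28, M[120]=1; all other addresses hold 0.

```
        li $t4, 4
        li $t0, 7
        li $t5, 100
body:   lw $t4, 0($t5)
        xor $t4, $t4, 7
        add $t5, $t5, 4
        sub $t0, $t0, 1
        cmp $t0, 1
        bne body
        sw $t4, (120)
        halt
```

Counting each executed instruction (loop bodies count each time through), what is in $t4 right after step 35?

6

$t4=4
$t0=7
$t5=100
$t4=M[100]=13
$t4=13^7=10
$t5=100+4=104
$t0=7-1=6
cmp $t0, 1  (cmp 6,1)
bne body: taken
$t4=M[104]=3
$t4=3^7=4
$t5=104+4=108
$t0=6-1=5
cmp $t0, 1  (cmp 5,1)
bne body: taken
$t4=M[108]=4
$t4=4^7=3
$t5=108+4=112
$t0=5-1=4
cmp $t0, 1  (cmp 4,1)
bne body: taken
$t4=M[112]=16
$t4=16^7=23
$t5=112+4=116
$t0=4-1=3
cmp $t0, 1  (cmp 3,1)
bne body: taken
$t4=M[116]=28
$t4=28^7=27
$t5=116+4=120
$t0=3-1=2
cmp $t0, 1  (cmp 2,1)
bne body: taken
$t4=M[120]=1
$t4=1^7=6
After step 35: $t4 = 6.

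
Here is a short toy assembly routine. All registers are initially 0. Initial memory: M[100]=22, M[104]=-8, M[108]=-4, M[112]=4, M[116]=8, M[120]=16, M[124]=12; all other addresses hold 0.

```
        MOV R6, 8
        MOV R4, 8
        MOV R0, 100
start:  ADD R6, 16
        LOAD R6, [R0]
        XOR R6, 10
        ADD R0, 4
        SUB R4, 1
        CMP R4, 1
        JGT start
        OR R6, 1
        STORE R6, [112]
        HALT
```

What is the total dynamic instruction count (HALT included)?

55

R6=8
R4=8
R0=100
R6=8+16=24
R6=M[100]=22
R6=22^10=28
R0=100+4=104
R4=8-1=7
CMP R4, 1  (cmp 7,1)
JGT start: taken
R6=28+16=44
R6=M[104]=-8
R6=(-8)^10=-14
R0=104+4=108
R4=7-1=6
CMP R4, 1  (cmp 6,1)
JGT start: taken
R6=(-14)+16=2
R6=M[108]=-4
R6=(-4)^10=-10
R0=108+4=112
R4=6-1=5
CMP R4, 1  (cmp 5,1)
JGT start: taken
R6=(-10)+16=6
R6=M[112]=4
R6=4^10=14
R0=112+4=116
R4=5-1=4
CMP R4, 1  (cmp 4,1)
JGT start: taken
R6=14+16=30
R6=M[116]=8
R6=8^10=2
R0=116+4=120
R4=4-1=3
CMP R4, 1  (cmp 3,1)
JGT start: taken
R6=2+16=18
R6=M[120]=16
R6=16^10=26
R0=120+4=124
R4=3-1=2
CMP R4, 1  (cmp 2,1)
JGT start: taken
R6=26+16=42
R6=M[124]=12
R6=12^10=6
R0=124+4=128
R4=2-1=1
CMP R4, 1  (cmp 1,1)
JGT start: not taken
R6=6|1=7
STORE R6, [112] → M[112]=7
halt.
Total executed instructions: 55.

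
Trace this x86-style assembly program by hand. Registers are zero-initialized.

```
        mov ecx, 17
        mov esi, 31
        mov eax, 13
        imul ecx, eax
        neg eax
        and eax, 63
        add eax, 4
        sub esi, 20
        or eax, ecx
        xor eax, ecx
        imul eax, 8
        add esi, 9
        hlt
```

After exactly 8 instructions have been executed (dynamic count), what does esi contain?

mov ecx, 17 → ecx=17
mov esi, 31 → esi=31
mov eax, 13 → eax=13
imul ecx, eax → ecx=17*13=221
neg eax → eax=-(13)=-13
and eax, 63 → eax=(-13)&63=51
add eax, 4 → eax=51+4=55
sub esi, 20 → esi=31-20=11
After step 8: esi = 11.

11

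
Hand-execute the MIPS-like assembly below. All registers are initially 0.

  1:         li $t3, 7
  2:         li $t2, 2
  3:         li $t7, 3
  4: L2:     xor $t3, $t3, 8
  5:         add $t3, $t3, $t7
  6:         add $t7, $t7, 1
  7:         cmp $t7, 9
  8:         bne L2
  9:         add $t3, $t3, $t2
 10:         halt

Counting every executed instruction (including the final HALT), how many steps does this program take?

$t3=7
$t2=2
$t7=3
$t3=7^8=15
$t3=15+3=18
$t7=3+1=4
cmp $t7, 9  (cmp 4,9)
bne L2: taken
$t3=18^8=26
$t3=26+4=30
$t7=4+1=5
cmp $t7, 9  (cmp 5,9)
bne L2: taken
$t3=30^8=22
$t3=22+5=27
$t7=5+1=6
cmp $t7, 9  (cmp 6,9)
bne L2: taken
$t3=27^8=19
$t3=19+6=25
$t7=6+1=7
cmp $t7, 9  (cmp 7,9)
bne L2: taken
$t3=25^8=17
$t3=17+7=24
$t7=7+1=8
cmp $t7, 9  (cmp 8,9)
bne L2: taken
$t3=24^8=16
$t3=16+8=24
$t7=8+1=9
cmp $t7, 9  (cmp 9,9)
bne L2: not taken
$t3=24+2=26
halt.
Total executed instructions: 35.

35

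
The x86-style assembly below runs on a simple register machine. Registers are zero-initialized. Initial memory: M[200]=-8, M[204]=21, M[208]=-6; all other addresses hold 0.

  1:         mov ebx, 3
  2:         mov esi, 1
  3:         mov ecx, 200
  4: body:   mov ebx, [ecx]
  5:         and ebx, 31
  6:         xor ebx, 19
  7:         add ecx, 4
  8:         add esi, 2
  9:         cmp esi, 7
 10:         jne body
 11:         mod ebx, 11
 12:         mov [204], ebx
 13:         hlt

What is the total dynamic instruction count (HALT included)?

ebx=3
esi=1
ecx=200
ebx=M[200]=-8
ebx=(-8)&31=24
ebx=24^19=11
ecx=200+4=204
esi=1+2=3
cmp esi, 7  (cmp 3,7)
jne body: taken
ebx=M[204]=21
ebx=21&31=21
ebx=21^19=6
ecx=204+4=208
esi=3+2=5
cmp esi, 7  (cmp 5,7)
jne body: taken
ebx=M[208]=-6
ebx=(-6)&31=26
ebx=26^19=9
ecx=208+4=212
esi=5+2=7
cmp esi, 7  (cmp 7,7)
jne body: not taken
ebx=9%11=9
mov [204], ebx → M[204]=9
halt.
Total executed instructions: 27.

27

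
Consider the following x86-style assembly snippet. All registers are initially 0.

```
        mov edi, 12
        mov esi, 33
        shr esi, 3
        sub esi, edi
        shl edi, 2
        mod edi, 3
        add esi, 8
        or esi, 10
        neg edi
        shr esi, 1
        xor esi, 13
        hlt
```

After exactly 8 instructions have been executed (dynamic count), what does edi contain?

0

edi=12
esi=33
esi=33>>3=4
esi=4-12=-8
edi=12<<2=48
edi=48%3=0
esi=(-8)+8=0
esi=0|10=10
After step 8: edi = 0.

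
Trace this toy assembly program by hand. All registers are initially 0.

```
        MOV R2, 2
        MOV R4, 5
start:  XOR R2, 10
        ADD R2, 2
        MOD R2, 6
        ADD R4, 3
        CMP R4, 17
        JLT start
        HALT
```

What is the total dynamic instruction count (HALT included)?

27

after MOV R2, 2: R2=2
after MOV R4, 5: R4=5
after XOR R2, 10: R2=2^10=8
after ADD R2, 2: R2=8+2=10
after MOD R2, 6: R2=10%6=4
after ADD R4, 3: R4=5+3=8
CMP R4, 17  (cmp 8,17)
JLT start: taken
after XOR R2, 10: R2=4^10=14
after ADD R2, 2: R2=14+2=16
after MOD R2, 6: R2=16%6=4
after ADD R4, 3: R4=8+3=11
CMP R4, 17  (cmp 11,17)
JLT start: taken
after XOR R2, 10: R2=4^10=14
after ADD R2, 2: R2=14+2=16
after MOD R2, 6: R2=16%6=4
after ADD R4, 3: R4=11+3=14
CMP R4, 17  (cmp 14,17)
JLT start: taken
after XOR R2, 10: R2=4^10=14
after ADD R2, 2: R2=14+2=16
after MOD R2, 6: R2=16%6=4
after ADD R4, 3: R4=14+3=17
CMP R4, 17  (cmp 17,17)
JLT start: not taken
halt.
Total executed instructions: 27.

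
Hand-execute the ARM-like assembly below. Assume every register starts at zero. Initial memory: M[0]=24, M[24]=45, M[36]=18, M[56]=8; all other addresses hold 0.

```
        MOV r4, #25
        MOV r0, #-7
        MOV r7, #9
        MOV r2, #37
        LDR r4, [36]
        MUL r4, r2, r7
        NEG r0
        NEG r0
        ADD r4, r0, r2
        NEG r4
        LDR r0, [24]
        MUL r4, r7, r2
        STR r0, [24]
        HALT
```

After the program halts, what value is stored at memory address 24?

45

after MOV r4, #25: r4=25
after MOV r0, #-7: r0=-7
after MOV r7, #9: r7=9
after MOV r2, #37: r2=37
after LDR r4, [36]: r4=M[36]=18
after MUL r4, r2, r7: r4=37*9=333
after NEG r0: r0=-(-7)=7
after NEG r0: r0=-(7)=-7
after ADD r4, r0, r2: r4=(-7)+37=30
after NEG r4: r4=-(30)=-30
after LDR r0, [24]: r0=M[24]=45
after MUL r4, r7, r2: r4=9*37=333
STR r0, [24] → M[24]=45
halt.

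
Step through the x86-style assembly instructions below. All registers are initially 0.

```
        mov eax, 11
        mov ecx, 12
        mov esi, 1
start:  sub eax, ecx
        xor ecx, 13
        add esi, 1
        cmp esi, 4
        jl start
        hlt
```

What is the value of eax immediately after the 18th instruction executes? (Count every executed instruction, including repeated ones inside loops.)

eax=11
ecx=12
esi=1
eax=11-12=-1
ecx=12^13=1
esi=1+1=2
cmp esi, 4  (cmp 2,4)
jl start: taken
eax=(-1)-1=-2
ecx=1^13=12
esi=2+1=3
cmp esi, 4  (cmp 3,4)
jl start: taken
eax=(-2)-12=-14
ecx=12^13=1
esi=3+1=4
cmp esi, 4  (cmp 4,4)
jl start: not taken
After step 18: eax = -14.

-14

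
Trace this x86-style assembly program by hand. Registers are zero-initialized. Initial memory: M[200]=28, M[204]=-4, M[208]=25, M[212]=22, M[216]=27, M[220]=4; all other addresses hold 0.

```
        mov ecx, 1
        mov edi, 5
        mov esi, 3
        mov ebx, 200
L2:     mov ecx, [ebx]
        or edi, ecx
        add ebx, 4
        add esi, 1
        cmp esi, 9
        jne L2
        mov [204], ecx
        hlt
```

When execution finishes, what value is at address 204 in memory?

4

after mov ecx, 1: ecx=1
after mov edi, 5: edi=5
after mov esi, 3: esi=3
after mov ebx, 200: ebx=200
after mov ecx, [ebx]: ecx=M[200]=28
after or edi, ecx: edi=5|28=29
after add ebx, 4: ebx=200+4=204
after add esi, 1: esi=3+1=4
cmp esi, 9  (cmp 4,9)
jne L2: taken
after mov ecx, [ebx]: ecx=M[204]=-4
after or edi, ecx: edi=29|(-4)=-3
after add ebx, 4: ebx=204+4=208
after add esi, 1: esi=4+1=5
cmp esi, 9  (cmp 5,9)
jne L2: taken
after mov ecx, [ebx]: ecx=M[208]=25
after or edi, ecx: edi=(-3)|25=-3
after add ebx, 4: ebx=208+4=212
after add esi, 1: esi=5+1=6
cmp esi, 9  (cmp 6,9)
jne L2: taken
after mov ecx, [ebx]: ecx=M[212]=22
after or edi, ecx: edi=(-3)|22=-1
after add ebx, 4: ebx=212+4=216
after add esi, 1: esi=6+1=7
cmp esi, 9  (cmp 7,9)
jne L2: taken
after mov ecx, [ebx]: ecx=M[216]=27
after or edi, ecx: edi=(-1)|27=-1
after add ebx, 4: ebx=216+4=220
after add esi, 1: esi=7+1=8
cmp esi, 9  (cmp 8,9)
jne L2: taken
after mov ecx, [ebx]: ecx=M[220]=4
after or edi, ecx: edi=(-1)|4=-1
after add ebx, 4: ebx=220+4=224
after add esi, 1: esi=8+1=9
cmp esi, 9  (cmp 9,9)
jne L2: not taken
mov [204], ecx → M[204]=4
halt.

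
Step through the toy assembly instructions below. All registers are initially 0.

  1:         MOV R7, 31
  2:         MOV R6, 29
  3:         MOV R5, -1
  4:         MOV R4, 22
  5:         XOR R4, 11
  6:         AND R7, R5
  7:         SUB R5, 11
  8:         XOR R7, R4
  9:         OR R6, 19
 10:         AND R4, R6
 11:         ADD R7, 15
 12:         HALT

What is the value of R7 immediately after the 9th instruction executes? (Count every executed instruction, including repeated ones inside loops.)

2

MOV R7, 31 → R7=31
MOV R6, 29 → R6=29
MOV R5, -1 → R5=-1
MOV R4, 22 → R4=22
XOR R4, 11 → R4=22^11=29
AND R7, R5 → R7=31&(-1)=31
SUB R5, 11 → R5=(-1)-11=-12
XOR R7, R4 → R7=31^29=2
OR R6, 19 → R6=29|19=31
After step 9: R7 = 2.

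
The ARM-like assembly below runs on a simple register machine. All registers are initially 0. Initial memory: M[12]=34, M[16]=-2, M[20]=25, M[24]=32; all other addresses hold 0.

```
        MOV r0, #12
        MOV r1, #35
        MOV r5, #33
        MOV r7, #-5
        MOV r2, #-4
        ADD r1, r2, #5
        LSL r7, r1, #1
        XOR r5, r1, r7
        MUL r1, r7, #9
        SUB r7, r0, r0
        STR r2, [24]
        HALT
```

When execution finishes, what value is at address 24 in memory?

after MOV r0, #12: r0=12
after MOV r1, #35: r1=35
after MOV r5, #33: r5=33
after MOV r7, #-5: r7=-5
after MOV r2, #-4: r2=-4
after ADD r1, r2, #5: r1=(-4)+5=1
after LSL r7, r1, #1: r7=1<<1=2
after XOR r5, r1, r7: r5=1^2=3
after MUL r1, r7, #9: r1=2*9=18
after SUB r7, r0, r0: r7=12-12=0
STR r2, [24] → M[24]=-4
halt.

-4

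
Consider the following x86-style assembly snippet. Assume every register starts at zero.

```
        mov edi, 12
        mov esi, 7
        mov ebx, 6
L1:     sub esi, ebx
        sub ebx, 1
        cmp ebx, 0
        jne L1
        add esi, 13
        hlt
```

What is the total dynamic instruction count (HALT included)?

after mov edi, 12: edi=12
after mov esi, 7: esi=7
after mov ebx, 6: ebx=6
after sub esi, ebx: esi=7-6=1
after sub ebx, 1: ebx=6-1=5
cmp ebx, 0  (cmp 5,0)
jne L1: taken
after sub esi, ebx: esi=1-5=-4
after sub ebx, 1: ebx=5-1=4
cmp ebx, 0  (cmp 4,0)
jne L1: taken
after sub esi, ebx: esi=(-4)-4=-8
after sub ebx, 1: ebx=4-1=3
cmp ebx, 0  (cmp 3,0)
jne L1: taken
after sub esi, ebx: esi=(-8)-3=-11
after sub ebx, 1: ebx=3-1=2
cmp ebx, 0  (cmp 2,0)
jne L1: taken
after sub esi, ebx: esi=(-11)-2=-13
after sub ebx, 1: ebx=2-1=1
cmp ebx, 0  (cmp 1,0)
jne L1: taken
after sub esi, ebx: esi=(-13)-1=-14
after sub ebx, 1: ebx=1-1=0
cmp ebx, 0  (cmp 0,0)
jne L1: not taken
after add esi, 13: esi=(-14)+13=-1
halt.
Total executed instructions: 29.

29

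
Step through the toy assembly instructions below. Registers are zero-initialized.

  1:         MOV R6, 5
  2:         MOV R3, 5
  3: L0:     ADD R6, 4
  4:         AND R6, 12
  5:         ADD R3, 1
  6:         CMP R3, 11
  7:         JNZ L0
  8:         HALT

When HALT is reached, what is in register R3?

MOV R6, 5 → R6=5
MOV R3, 5 → R3=5
ADD R6, 4 → R6=5+4=9
AND R6, 12 → R6=9&12=8
ADD R3, 1 → R3=5+1=6
CMP R3, 11  (cmp 6,11)
JNZ L0: taken
ADD R6, 4 → R6=8+4=12
AND R6, 12 → R6=12&12=12
ADD R3, 1 → R3=6+1=7
CMP R3, 11  (cmp 7,11)
JNZ L0: taken
ADD R6, 4 → R6=12+4=16
AND R6, 12 → R6=16&12=0
ADD R3, 1 → R3=7+1=8
CMP R3, 11  (cmp 8,11)
JNZ L0: taken
ADD R6, 4 → R6=0+4=4
AND R6, 12 → R6=4&12=4
ADD R3, 1 → R3=8+1=9
CMP R3, 11  (cmp 9,11)
JNZ L0: taken
ADD R6, 4 → R6=4+4=8
AND R6, 12 → R6=8&12=8
ADD R3, 1 → R3=9+1=10
CMP R3, 11  (cmp 10,11)
JNZ L0: taken
ADD R6, 4 → R6=8+4=12
AND R6, 12 → R6=12&12=12
ADD R3, 1 → R3=10+1=11
CMP R3, 11  (cmp 11,11)
JNZ L0: not taken
halt.

11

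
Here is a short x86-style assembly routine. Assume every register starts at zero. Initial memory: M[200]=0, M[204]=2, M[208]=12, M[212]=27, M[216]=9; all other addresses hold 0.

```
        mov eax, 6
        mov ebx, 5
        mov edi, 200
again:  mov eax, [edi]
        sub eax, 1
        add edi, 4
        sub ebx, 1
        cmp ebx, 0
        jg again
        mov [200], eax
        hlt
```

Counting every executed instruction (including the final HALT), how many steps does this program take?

35

eax=6
ebx=5
edi=200
eax=M[200]=0
eax=0-1=-1
edi=200+4=204
ebx=5-1=4
cmp ebx, 0  (cmp 4,0)
jg again: taken
eax=M[204]=2
eax=2-1=1
edi=204+4=208
ebx=4-1=3
cmp ebx, 0  (cmp 3,0)
jg again: taken
eax=M[208]=12
eax=12-1=11
edi=208+4=212
ebx=3-1=2
cmp ebx, 0  (cmp 2,0)
jg again: taken
eax=M[212]=27
eax=27-1=26
edi=212+4=216
ebx=2-1=1
cmp ebx, 0  (cmp 1,0)
jg again: taken
eax=M[216]=9
eax=9-1=8
edi=216+4=220
ebx=1-1=0
cmp ebx, 0  (cmp 0,0)
jg again: not taken
mov [200], eax → M[200]=8
halt.
Total executed instructions: 35.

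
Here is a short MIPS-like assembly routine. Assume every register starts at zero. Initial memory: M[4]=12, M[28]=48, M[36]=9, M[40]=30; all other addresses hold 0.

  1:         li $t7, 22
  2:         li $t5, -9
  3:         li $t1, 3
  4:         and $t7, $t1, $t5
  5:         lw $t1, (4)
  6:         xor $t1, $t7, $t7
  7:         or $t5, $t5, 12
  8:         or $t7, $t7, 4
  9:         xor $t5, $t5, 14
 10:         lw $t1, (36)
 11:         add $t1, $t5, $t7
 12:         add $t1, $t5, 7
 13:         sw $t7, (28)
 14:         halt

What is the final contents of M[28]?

7

li $t7, 22 → $t7=22
li $t5, -9 → $t5=-9
li $t1, 3 → $t1=3
and $t7, $t1, $t5 → $t7=3&(-9)=3
lw $t1, (4) → $t1=M[4]=12
xor $t1, $t7, $t7 → $t1=3^3=0
or $t5, $t5, 12 → $t5=(-9)|12=-1
or $t7, $t7, 4 → $t7=3|4=7
xor $t5, $t5, 14 → $t5=(-1)^14=-15
lw $t1, (36) → $t1=M[36]=9
add $t1, $t5, $t7 → $t1=(-15)+7=-8
add $t1, $t5, 7 → $t1=(-15)+7=-8
sw $t7, (28) → M[28]=7
halt.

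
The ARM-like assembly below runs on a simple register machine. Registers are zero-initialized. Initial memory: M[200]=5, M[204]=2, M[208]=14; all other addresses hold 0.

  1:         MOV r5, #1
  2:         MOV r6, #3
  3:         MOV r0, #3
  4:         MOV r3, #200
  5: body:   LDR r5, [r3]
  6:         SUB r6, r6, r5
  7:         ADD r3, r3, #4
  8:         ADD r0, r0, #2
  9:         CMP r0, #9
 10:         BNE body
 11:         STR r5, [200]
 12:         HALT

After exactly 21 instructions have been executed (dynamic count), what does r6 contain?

-18

MOV r5, #1 → r5=1
MOV r6, #3 → r6=3
MOV r0, #3 → r0=3
MOV r3, #200 → r3=200
LDR r5, [r3] → r5=M[200]=5
SUB r6, r6, r5 → r6=3-5=-2
ADD r3, r3, #4 → r3=200+4=204
ADD r0, r0, #2 → r0=3+2=5
CMP r0, #9  (cmp 5,9)
BNE body: taken
LDR r5, [r3] → r5=M[204]=2
SUB r6, r6, r5 → r6=(-2)-2=-4
ADD r3, r3, #4 → r3=204+4=208
ADD r0, r0, #2 → r0=5+2=7
CMP r0, #9  (cmp 7,9)
BNE body: taken
LDR r5, [r3] → r5=M[208]=14
SUB r6, r6, r5 → r6=(-4)-14=-18
ADD r3, r3, #4 → r3=208+4=212
ADD r0, r0, #2 → r0=7+2=9
CMP r0, #9  (cmp 9,9)
After step 21: r6 = -18.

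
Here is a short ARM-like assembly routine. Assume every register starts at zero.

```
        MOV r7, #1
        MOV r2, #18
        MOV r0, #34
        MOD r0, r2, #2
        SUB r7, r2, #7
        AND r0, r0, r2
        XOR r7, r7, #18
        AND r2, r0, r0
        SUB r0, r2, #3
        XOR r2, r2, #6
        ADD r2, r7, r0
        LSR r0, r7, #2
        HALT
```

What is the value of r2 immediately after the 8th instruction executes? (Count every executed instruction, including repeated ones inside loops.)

MOV r7, #1 → r7=1
MOV r2, #18 → r2=18
MOV r0, #34 → r0=34
MOD r0, r2, #2 → r0=18%2=0
SUB r7, r2, #7 → r7=18-7=11
AND r0, r0, r2 → r0=0&18=0
XOR r7, r7, #18 → r7=11^18=25
AND r2, r0, r0 → r2=0&0=0
After step 8: r2 = 0.

0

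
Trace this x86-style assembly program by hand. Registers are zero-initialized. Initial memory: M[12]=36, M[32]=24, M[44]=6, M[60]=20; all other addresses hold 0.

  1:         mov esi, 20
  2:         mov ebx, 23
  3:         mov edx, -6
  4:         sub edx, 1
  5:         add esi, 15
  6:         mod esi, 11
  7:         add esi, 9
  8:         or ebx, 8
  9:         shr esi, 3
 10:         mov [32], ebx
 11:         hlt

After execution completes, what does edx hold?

mov esi, 20 → esi=20
mov ebx, 23 → ebx=23
mov edx, -6 → edx=-6
sub edx, 1 → edx=(-6)-1=-7
add esi, 15 → esi=20+15=35
mod esi, 11 → esi=35%11=2
add esi, 9 → esi=2+9=11
or ebx, 8 → ebx=23|8=31
shr esi, 3 → esi=11>>3=1
mov [32], ebx → M[32]=31
halt.

-7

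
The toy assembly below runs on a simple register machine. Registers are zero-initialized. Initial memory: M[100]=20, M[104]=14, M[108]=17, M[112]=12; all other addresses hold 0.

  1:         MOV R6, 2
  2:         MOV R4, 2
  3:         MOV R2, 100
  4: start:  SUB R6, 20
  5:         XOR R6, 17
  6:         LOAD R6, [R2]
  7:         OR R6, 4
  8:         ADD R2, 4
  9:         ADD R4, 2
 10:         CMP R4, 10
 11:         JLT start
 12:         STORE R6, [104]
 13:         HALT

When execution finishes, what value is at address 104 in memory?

MOV R6, 2 → R6=2
MOV R4, 2 → R4=2
MOV R2, 100 → R2=100
SUB R6, 20 → R6=2-20=-18
XOR R6, 17 → R6=(-18)^17=-1
LOAD R6, [R2] → R6=M[100]=20
OR R6, 4 → R6=20|4=20
ADD R2, 4 → R2=100+4=104
ADD R4, 2 → R4=2+2=4
CMP R4, 10  (cmp 4,10)
JLT start: taken
SUB R6, 20 → R6=20-20=0
XOR R6, 17 → R6=0^17=17
LOAD R6, [R2] → R6=M[104]=14
OR R6, 4 → R6=14|4=14
ADD R2, 4 → R2=104+4=108
ADD R4, 2 → R4=4+2=6
CMP R4, 10  (cmp 6,10)
JLT start: taken
SUB R6, 20 → R6=14-20=-6
XOR R6, 17 → R6=(-6)^17=-21
LOAD R6, [R2] → R6=M[108]=17
OR R6, 4 → R6=17|4=21
ADD R2, 4 → R2=108+4=112
ADD R4, 2 → R4=6+2=8
CMP R4, 10  (cmp 8,10)
JLT start: taken
SUB R6, 20 → R6=21-20=1
XOR R6, 17 → R6=1^17=16
LOAD R6, [R2] → R6=M[112]=12
OR R6, 4 → R6=12|4=12
ADD R2, 4 → R2=112+4=116
ADD R4, 2 → R4=8+2=10
CMP R4, 10  (cmp 10,10)
JLT start: not taken
STORE R6, [104] → M[104]=12
halt.

12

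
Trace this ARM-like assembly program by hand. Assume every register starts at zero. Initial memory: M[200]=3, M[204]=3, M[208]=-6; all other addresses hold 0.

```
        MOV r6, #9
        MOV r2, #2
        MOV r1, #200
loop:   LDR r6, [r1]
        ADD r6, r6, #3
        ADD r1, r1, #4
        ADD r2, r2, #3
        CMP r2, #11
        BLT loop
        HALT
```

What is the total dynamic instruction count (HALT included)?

22

r6=9
r2=2
r1=200
r6=M[200]=3
r6=3+3=6
r1=200+4=204
r2=2+3=5
CMP r2, #11  (cmp 5,11)
BLT loop: taken
r6=M[204]=3
r6=3+3=6
r1=204+4=208
r2=5+3=8
CMP r2, #11  (cmp 8,11)
BLT loop: taken
r6=M[208]=-6
r6=(-6)+3=-3
r1=208+4=212
r2=8+3=11
CMP r2, #11  (cmp 11,11)
BLT loop: not taken
halt.
Total executed instructions: 22.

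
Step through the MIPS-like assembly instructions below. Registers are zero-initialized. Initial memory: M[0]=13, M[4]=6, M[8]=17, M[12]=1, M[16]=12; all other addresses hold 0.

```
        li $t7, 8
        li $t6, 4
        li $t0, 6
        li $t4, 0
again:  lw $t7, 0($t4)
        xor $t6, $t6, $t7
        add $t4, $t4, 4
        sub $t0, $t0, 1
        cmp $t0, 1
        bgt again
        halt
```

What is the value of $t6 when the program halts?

19

li $t7, 8 → $t7=8
li $t6, 4 → $t6=4
li $t0, 6 → $t0=6
li $t4, 0 → $t4=0
lw $t7, 0($t4) → $t7=M[0]=13
xor $t6, $t6, $t7 → $t6=4^13=9
add $t4, $t4, 4 → $t4=0+4=4
sub $t0, $t0, 1 → $t0=6-1=5
cmp $t0, 1  (cmp 5,1)
bgt again: taken
lw $t7, 0($t4) → $t7=M[4]=6
xor $t6, $t6, $t7 → $t6=9^6=15
add $t4, $t4, 4 → $t4=4+4=8
sub $t0, $t0, 1 → $t0=5-1=4
cmp $t0, 1  (cmp 4,1)
bgt again: taken
lw $t7, 0($t4) → $t7=M[8]=17
xor $t6, $t6, $t7 → $t6=15^17=30
add $t4, $t4, 4 → $t4=8+4=12
sub $t0, $t0, 1 → $t0=4-1=3
cmp $t0, 1  (cmp 3,1)
bgt again: taken
lw $t7, 0($t4) → $t7=M[12]=1
xor $t6, $t6, $t7 → $t6=30^1=31
add $t4, $t4, 4 → $t4=12+4=16
sub $t0, $t0, 1 → $t0=3-1=2
cmp $t0, 1  (cmp 2,1)
bgt again: taken
lw $t7, 0($t4) → $t7=M[16]=12
xor $t6, $t6, $t7 → $t6=31^12=19
add $t4, $t4, 4 → $t4=16+4=20
sub $t0, $t0, 1 → $t0=2-1=1
cmp $t0, 1  (cmp 1,1)
bgt again: not taken
halt.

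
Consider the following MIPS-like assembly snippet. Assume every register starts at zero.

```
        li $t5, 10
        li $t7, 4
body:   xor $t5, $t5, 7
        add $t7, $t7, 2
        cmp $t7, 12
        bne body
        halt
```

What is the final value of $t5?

10

after li $t5, 10: $t5=10
after li $t7, 4: $t7=4
after xor $t5, $t5, 7: $t5=10^7=13
after add $t7, $t7, 2: $t7=4+2=6
cmp $t7, 12  (cmp 6,12)
bne body: taken
after xor $t5, $t5, 7: $t5=13^7=10
after add $t7, $t7, 2: $t7=6+2=8
cmp $t7, 12  (cmp 8,12)
bne body: taken
after xor $t5, $t5, 7: $t5=10^7=13
after add $t7, $t7, 2: $t7=8+2=10
cmp $t7, 12  (cmp 10,12)
bne body: taken
after xor $t5, $t5, 7: $t5=13^7=10
after add $t7, $t7, 2: $t7=10+2=12
cmp $t7, 12  (cmp 12,12)
bne body: not taken
halt.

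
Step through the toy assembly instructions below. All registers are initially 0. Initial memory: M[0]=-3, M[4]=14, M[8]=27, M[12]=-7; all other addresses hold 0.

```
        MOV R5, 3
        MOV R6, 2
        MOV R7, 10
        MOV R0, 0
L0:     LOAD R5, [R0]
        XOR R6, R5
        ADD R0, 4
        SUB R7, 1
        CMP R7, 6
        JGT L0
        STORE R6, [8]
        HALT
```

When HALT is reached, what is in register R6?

MOV R5, 3 → R5=3
MOV R6, 2 → R6=2
MOV R7, 10 → R7=10
MOV R0, 0 → R0=0
LOAD R5, [R0] → R5=M[0]=-3
XOR R6, R5 → R6=2^(-3)=-1
ADD R0, 4 → R0=0+4=4
SUB R7, 1 → R7=10-1=9
CMP R7, 6  (cmp 9,6)
JGT L0: taken
LOAD R5, [R0] → R5=M[4]=14
XOR R6, R5 → R6=(-1)^14=-15
ADD R0, 4 → R0=4+4=8
SUB R7, 1 → R7=9-1=8
CMP R7, 6  (cmp 8,6)
JGT L0: taken
LOAD R5, [R0] → R5=M[8]=27
XOR R6, R5 → R6=(-15)^27=-22
ADD R0, 4 → R0=8+4=12
SUB R7, 1 → R7=8-1=7
CMP R7, 6  (cmp 7,6)
JGT L0: taken
LOAD R5, [R0] → R5=M[12]=-7
XOR R6, R5 → R6=(-22)^(-7)=19
ADD R0, 4 → R0=12+4=16
SUB R7, 1 → R7=7-1=6
CMP R7, 6  (cmp 6,6)
JGT L0: not taken
STORE R6, [8] → M[8]=19
halt.

19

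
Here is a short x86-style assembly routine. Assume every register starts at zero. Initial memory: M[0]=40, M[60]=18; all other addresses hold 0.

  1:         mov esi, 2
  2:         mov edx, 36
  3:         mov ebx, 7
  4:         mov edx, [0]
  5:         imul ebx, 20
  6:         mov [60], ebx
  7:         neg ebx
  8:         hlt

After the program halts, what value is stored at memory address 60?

after mov esi, 2: esi=2
after mov edx, 36: edx=36
after mov ebx, 7: ebx=7
after mov edx, [0]: edx=M[0]=40
after imul ebx, 20: ebx=7*20=140
mov [60], ebx → M[60]=140
after neg ebx: ebx=-(140)=-140
halt.

140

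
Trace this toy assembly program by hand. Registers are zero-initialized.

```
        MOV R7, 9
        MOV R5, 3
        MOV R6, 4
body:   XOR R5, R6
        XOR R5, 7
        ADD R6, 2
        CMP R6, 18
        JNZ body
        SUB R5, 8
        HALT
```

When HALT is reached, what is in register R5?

14

R7=9
R5=3
R6=4
R5=3^4=7
R5=7^7=0
R6=4+2=6
CMP R6, 18  (cmp 6,18)
JNZ body: taken
R5=0^6=6
R5=6^7=1
R6=6+2=8
CMP R6, 18  (cmp 8,18)
JNZ body: taken
R5=1^8=9
R5=9^7=14
R6=8+2=10
CMP R6, 18  (cmp 10,18)
JNZ body: taken
R5=14^10=4
R5=4^7=3
R6=10+2=12
CMP R6, 18  (cmp 12,18)
JNZ body: taken
R5=3^12=15
R5=15^7=8
R6=12+2=14
CMP R6, 18  (cmp 14,18)
JNZ body: taken
R5=8^14=6
R5=6^7=1
R6=14+2=16
CMP R6, 18  (cmp 16,18)
JNZ body: taken
R5=1^16=17
R5=17^7=22
R6=16+2=18
CMP R6, 18  (cmp 18,18)
JNZ body: not taken
R5=22-8=14
halt.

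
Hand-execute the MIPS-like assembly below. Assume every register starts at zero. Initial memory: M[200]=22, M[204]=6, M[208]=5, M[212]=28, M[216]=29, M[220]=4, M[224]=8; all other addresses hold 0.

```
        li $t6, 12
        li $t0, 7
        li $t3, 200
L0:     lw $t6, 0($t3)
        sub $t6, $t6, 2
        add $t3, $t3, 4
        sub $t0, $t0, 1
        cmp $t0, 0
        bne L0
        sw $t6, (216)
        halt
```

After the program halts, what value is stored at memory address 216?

6

$t6=12
$t0=7
$t3=200
$t6=M[200]=22
$t6=22-2=20
$t3=200+4=204
$t0=7-1=6
cmp $t0, 0  (cmp 6,0)
bne L0: taken
$t6=M[204]=6
$t6=6-2=4
$t3=204+4=208
$t0=6-1=5
cmp $t0, 0  (cmp 5,0)
bne L0: taken
$t6=M[208]=5
$t6=5-2=3
$t3=208+4=212
$t0=5-1=4
cmp $t0, 0  (cmp 4,0)
bne L0: taken
$t6=M[212]=28
$t6=28-2=26
$t3=212+4=216
$t0=4-1=3
cmp $t0, 0  (cmp 3,0)
bne L0: taken
$t6=M[216]=29
$t6=29-2=27
$t3=216+4=220
$t0=3-1=2
cmp $t0, 0  (cmp 2,0)
bne L0: taken
$t6=M[220]=4
$t6=4-2=2
$t3=220+4=224
$t0=2-1=1
cmp $t0, 0  (cmp 1,0)
bne L0: taken
$t6=M[224]=8
$t6=8-2=6
$t3=224+4=228
$t0=1-1=0
cmp $t0, 0  (cmp 0,0)
bne L0: not taken
sw $t6, (216) → M[216]=6
halt.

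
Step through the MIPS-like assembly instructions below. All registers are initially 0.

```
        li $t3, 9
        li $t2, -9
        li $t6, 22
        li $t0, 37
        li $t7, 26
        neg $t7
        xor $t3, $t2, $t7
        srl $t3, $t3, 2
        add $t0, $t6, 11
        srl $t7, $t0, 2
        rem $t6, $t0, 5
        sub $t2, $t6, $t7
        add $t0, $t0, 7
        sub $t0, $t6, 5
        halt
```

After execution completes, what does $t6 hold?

3

$t3=9
$t2=-9
$t6=22
$t0=37
$t7=26
$t7=-(26)=-26
$t3=(-9)^(-26)=17
$t3=17>>2=4
$t0=22+11=33
$t7=33>>2=8
$t6=33%5=3
$t2=3-8=-5
$t0=33+7=40
$t0=3-5=-2
halt.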